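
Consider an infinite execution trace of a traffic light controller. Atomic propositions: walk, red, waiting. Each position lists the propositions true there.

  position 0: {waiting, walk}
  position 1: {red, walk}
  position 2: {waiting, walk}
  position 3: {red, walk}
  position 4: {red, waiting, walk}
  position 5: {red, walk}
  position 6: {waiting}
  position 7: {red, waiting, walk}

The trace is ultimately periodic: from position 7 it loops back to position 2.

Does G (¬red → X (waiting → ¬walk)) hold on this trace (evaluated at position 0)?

Does not hold

¬red → X (waiting → ¬walk) must hold at every position from 0 onward. It fails at position 6, so G (¬red → X (waiting → ¬walk)) is false.
Positions where ¬red holds: 0, 2, 6.
Check X (waiting → ¬walk) at each: 0→ok, 2→ok, 6→fails.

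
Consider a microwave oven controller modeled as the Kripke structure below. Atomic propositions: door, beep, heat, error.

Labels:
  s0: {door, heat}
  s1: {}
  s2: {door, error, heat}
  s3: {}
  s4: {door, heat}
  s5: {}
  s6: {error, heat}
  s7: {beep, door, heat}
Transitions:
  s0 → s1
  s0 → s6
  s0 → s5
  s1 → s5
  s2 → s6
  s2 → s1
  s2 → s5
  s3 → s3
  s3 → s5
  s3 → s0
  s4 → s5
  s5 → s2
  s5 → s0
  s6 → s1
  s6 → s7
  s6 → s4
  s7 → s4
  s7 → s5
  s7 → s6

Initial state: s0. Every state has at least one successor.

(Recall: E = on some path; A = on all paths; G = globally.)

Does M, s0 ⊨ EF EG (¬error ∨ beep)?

States satisfying EG (¬error ∨ beep): {s0, s1, s3, s4, s5, s7}.
States satisfying EF EG (¬error ∨ beep): {s0, s1, s2, s3, s4, s5, s6, s7}.
Some path from s0 reaches a state where EG (¬error ∨ beep) holds.
s0 ∈ Sat(EF EG (¬error ∨ beep)).

Yes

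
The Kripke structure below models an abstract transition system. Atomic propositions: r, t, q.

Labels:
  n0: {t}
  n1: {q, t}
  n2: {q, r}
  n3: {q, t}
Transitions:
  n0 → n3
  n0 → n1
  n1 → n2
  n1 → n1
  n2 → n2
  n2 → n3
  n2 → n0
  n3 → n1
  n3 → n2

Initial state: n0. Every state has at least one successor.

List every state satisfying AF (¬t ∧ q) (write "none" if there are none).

{n2}

States satisfying ¬t ∧ q: {n2}.
States satisfying AF (¬t ∧ q): {n2}.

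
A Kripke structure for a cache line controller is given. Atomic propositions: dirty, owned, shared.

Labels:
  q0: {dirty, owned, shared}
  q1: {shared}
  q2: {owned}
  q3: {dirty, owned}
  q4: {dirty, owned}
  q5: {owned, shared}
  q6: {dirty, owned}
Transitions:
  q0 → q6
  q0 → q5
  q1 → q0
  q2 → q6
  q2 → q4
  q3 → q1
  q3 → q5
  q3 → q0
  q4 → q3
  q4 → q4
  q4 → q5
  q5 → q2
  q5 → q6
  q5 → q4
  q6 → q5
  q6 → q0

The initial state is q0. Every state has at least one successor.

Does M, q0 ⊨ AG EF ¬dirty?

States satisfying EF ¬dirty: {q0, q1, q2, q3, q4, q5, q6}.
States satisfying AG EF ¬dirty: {q0, q1, q2, q3, q4, q5, q6}.
Every state reachable from q0 satisfies EF ¬dirty.
q0 ∈ Sat(AG EF ¬dirty).

Holds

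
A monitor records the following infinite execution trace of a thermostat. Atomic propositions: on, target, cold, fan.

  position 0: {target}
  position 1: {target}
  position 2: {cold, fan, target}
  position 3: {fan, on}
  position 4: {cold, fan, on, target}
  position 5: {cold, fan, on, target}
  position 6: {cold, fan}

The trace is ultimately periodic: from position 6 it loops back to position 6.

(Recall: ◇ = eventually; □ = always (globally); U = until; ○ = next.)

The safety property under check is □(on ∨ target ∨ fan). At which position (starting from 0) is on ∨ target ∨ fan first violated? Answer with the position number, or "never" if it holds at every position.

never

on ∨ target ∨ fan holds at every position 0..6, and those are all the positions the trace ever visits, so the invariant □(on ∨ target ∨ fan) is never violated.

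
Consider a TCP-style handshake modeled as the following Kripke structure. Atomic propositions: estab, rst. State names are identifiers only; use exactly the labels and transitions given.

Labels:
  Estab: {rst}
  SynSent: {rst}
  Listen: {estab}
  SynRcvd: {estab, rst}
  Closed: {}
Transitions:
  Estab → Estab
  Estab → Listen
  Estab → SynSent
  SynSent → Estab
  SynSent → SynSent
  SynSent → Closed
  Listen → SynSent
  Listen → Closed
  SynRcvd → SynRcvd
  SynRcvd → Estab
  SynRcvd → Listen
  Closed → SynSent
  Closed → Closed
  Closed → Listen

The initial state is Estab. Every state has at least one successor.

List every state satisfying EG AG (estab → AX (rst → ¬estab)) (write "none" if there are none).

{Estab, SynSent, Listen, Closed}

States satisfying AG (estab → AX (rst → ¬estab)): {Estab, SynSent, Listen, Closed}.
States satisfying EG AG (estab → AX (rst → ¬estab)): {Estab, SynSent, Listen, Closed}.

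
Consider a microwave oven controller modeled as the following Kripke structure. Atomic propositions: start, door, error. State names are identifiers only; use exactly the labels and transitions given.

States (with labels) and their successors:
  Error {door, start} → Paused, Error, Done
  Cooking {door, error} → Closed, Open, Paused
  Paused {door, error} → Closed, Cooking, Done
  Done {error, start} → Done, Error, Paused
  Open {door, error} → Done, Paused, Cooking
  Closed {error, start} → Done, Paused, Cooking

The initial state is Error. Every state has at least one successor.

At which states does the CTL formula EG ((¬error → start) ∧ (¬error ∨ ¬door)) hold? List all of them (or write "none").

{Error, Done, Closed}

States satisfying (¬error → start) ∧ (¬error ∨ ¬door): {Error, Done, Closed}.
States satisfying EG ((¬error → start) ∧ (¬error ∨ ¬door)): {Error, Done, Closed}.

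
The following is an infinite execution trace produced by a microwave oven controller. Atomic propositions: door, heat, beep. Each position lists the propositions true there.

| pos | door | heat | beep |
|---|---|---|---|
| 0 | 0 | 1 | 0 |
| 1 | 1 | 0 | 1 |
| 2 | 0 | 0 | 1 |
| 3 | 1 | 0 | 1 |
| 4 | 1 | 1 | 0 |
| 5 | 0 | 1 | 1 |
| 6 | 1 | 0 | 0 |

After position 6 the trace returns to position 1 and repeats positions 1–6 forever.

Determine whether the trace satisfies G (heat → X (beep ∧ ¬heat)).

heat → X (beep ∧ ¬heat) must hold at every position from 0 onward. It fails at position 4, so G (heat → X (beep ∧ ¬heat)) is false.
Positions where heat holds: 0, 4, 5.
Check X (beep ∧ ¬heat) at each: 0→ok, 4→fails, 5→fails.

Violated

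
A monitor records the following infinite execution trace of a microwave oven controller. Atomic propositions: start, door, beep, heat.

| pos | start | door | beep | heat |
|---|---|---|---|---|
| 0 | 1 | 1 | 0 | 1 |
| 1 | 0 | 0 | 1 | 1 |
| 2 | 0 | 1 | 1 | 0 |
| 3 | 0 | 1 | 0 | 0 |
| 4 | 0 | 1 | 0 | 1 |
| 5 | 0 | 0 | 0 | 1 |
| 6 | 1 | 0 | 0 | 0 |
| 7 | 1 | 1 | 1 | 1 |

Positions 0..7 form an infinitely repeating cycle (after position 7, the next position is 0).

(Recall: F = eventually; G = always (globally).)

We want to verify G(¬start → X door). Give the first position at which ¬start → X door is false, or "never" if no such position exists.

Check ¬start → X door at each position in order: 0 ✓, 1 ✓, 2 ✓, 3 ✓.
At position 4 the labels are {door, heat} and the next position 5 has {heat}, so ¬start → X door is false there. This is the first violation.

4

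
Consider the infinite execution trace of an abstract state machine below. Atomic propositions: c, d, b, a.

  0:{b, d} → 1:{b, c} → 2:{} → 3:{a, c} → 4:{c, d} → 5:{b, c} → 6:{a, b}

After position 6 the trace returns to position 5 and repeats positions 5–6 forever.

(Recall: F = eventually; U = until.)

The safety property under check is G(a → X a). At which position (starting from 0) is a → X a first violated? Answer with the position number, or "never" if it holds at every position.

Check a → X a at each position in order: 0 ✓, 1 ✓, 2 ✓.
At position 3 the labels are {a, c} and the next position 4 has {c, d}, so a → X a is false there. This is the first violation.

3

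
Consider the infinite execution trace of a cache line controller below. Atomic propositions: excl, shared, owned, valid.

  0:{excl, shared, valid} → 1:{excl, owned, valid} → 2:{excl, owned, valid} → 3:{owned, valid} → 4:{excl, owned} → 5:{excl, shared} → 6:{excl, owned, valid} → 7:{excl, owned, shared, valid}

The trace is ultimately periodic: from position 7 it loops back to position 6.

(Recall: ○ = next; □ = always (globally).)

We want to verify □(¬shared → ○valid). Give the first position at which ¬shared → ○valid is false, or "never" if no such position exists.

3

Check ¬shared → ○valid at each position in order: 0 ✓, 1 ✓, 2 ✓.
At position 3 the labels are {owned, valid} and the next position 4 has {excl, owned}, so ¬shared → ○valid is false there. This is the first violation.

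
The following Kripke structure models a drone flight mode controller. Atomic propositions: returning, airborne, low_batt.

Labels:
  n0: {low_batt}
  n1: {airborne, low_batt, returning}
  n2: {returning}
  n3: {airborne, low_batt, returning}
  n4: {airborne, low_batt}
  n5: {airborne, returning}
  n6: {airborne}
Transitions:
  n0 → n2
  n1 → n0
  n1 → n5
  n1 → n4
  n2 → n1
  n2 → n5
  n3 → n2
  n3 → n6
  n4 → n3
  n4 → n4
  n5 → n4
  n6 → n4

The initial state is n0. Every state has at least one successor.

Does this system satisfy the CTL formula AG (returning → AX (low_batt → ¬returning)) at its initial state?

States satisfying returning → AX (low_batt → ¬returning): {n0, n1, n3, n4, n5, n6}.
States satisfying AG (returning → AX (low_batt → ¬returning)): ∅.
n2 is reachable from n0 and violates returning → AX (low_batt → ¬returning), so AG fails at n0.
n0 ∉ Sat(AG (returning → AX (low_batt → ¬returning))).

Does not hold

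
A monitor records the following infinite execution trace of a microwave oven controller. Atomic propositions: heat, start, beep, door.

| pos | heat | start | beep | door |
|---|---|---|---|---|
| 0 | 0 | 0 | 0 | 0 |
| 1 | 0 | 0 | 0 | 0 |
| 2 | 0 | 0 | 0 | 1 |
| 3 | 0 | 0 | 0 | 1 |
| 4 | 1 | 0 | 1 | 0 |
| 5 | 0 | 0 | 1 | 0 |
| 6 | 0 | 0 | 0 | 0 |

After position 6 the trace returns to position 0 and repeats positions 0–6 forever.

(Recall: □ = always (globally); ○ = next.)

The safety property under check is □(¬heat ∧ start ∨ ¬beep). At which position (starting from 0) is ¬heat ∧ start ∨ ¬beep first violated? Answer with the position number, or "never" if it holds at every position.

4

Check ¬heat ∧ start ∨ ¬beep at each position in order: 0 ✓, 1 ✓, 2 ✓, 3 ✓.
At position 4 the labels are {beep, heat}, so ¬heat ∧ start ∨ ¬beep is false there. This is the first violation.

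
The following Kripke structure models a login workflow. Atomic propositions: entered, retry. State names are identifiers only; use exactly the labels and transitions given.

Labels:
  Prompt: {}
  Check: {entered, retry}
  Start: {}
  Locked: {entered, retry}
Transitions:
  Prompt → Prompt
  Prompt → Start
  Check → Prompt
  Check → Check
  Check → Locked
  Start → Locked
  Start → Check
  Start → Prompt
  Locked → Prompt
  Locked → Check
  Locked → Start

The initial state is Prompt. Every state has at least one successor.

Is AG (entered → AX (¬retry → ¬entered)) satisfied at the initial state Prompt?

Holds

States satisfying entered → AX (¬retry → ¬entered): {Prompt, Check, Start, Locked}.
States satisfying AG (entered → AX (¬retry → ¬entered)): {Prompt, Check, Start, Locked}.
Every state reachable from Prompt satisfies entered → AX (¬retry → ¬entered).
Prompt ∈ Sat(AG (entered → AX (¬retry → ¬entered))).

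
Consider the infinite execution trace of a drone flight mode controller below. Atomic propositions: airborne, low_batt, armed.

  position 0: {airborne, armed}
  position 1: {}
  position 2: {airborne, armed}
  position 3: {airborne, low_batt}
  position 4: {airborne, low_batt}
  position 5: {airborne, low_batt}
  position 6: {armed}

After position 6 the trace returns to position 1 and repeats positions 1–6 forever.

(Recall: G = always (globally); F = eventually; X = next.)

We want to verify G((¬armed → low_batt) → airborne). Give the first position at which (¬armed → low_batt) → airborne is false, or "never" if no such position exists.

Check (¬armed → low_batt) → airborne at each position in order: 0 ✓, 1 ✓, 2 ✓, 3 ✓, 4 ✓, 5 ✓.
At position 6 the labels are {armed}, so (¬armed → low_batt) → airborne is false there. This is the first violation.

6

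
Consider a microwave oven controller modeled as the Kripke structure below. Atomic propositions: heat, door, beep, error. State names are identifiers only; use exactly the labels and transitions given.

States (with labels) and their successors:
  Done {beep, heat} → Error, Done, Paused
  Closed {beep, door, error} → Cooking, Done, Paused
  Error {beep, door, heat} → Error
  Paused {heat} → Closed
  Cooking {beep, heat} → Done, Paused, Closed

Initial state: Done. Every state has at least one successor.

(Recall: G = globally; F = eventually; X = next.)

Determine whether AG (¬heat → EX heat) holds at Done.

Yes

States satisfying ¬heat → EX heat: {Done, Closed, Error, Paused, Cooking}.
States satisfying AG (¬heat → EX heat): {Done, Closed, Error, Paused, Cooking}.
Every state reachable from Done satisfies ¬heat → EX heat.
Done ∈ Sat(AG (¬heat → EX heat)).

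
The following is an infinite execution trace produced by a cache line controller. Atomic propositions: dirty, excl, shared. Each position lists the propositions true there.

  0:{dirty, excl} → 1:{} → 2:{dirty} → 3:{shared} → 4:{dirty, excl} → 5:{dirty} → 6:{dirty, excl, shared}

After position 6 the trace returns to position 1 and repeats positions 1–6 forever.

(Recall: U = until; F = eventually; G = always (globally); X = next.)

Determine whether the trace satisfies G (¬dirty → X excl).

No

¬dirty → X excl must hold at every position from 0 onward. It fails at position 1, so G (¬dirty → X excl) is false.
Positions where ¬dirty holds: 1, 3.
Check X excl at each: 1→fails, 3→ok.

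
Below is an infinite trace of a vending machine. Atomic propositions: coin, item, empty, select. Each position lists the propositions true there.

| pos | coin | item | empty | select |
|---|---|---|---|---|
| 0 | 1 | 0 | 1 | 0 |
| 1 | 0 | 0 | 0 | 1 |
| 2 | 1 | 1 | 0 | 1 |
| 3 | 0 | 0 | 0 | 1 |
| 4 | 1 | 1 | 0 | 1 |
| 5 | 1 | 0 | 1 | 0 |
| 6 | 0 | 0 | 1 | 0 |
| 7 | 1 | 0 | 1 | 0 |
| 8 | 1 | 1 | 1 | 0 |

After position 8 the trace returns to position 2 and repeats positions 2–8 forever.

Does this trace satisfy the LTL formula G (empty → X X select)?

No

empty → X X select must hold at every position from 0 onward. It fails at position 5, so G (empty → X X select) is false.
Positions where empty holds: 0, 5, 6, 7, 8.
Check X X select at each: 0→ok, 5→fails, 6→fails, 7→ok, 8→ok.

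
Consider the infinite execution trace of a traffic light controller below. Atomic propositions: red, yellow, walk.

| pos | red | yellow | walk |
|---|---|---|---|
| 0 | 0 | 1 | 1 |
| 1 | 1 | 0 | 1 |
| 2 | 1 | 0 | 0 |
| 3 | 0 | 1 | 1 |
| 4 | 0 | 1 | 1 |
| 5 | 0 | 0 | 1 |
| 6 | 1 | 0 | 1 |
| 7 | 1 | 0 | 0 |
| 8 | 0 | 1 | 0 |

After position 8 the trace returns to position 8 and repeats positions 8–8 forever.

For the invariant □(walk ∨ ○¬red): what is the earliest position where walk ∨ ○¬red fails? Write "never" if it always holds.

walk ∨ ○¬red holds at every position 0..8, and those are all the positions the trace ever visits, so the invariant □(walk ∨ ○¬red) is never violated.

never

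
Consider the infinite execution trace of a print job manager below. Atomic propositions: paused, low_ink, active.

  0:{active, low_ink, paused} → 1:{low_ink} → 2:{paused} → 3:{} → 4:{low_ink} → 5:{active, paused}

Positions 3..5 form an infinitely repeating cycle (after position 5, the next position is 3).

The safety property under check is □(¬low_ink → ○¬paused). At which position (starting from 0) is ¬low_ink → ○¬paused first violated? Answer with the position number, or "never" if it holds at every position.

¬low_ink → ○¬paused holds at every position 0..5, and those are all the positions the trace ever visits, so the invariant □(¬low_ink → ○¬paused) is never violated.

never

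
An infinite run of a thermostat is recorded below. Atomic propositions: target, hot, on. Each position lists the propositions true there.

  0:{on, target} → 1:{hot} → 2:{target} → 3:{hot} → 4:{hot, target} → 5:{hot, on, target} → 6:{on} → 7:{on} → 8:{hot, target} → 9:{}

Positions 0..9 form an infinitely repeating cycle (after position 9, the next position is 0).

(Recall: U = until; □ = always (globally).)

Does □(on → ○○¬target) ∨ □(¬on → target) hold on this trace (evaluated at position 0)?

on → ○○¬target must hold at every position from 0 onward. It fails at position 0, so □(on → ○○¬target) is false.
Positions where on holds: 0, 5, 6, 7.
Check ○○¬target at each: 0→fails, 5→ok, 6→fails, 7→ok.
¬on → target must hold at every position from 0 onward. It fails at position 1, so □(¬on → target) is false.
Positions where ¬on holds: 1, 2, 3, 4, 8, 9.
Check target at each: 1→fails, 2→ok, 3→fails, 4→ok, 8→ok, 9→fails.
At position 0: □(on → ○○¬target) is false; □(¬on → target) is false; so □(on → ○○¬target) ∨ □(¬on → target) is false.

No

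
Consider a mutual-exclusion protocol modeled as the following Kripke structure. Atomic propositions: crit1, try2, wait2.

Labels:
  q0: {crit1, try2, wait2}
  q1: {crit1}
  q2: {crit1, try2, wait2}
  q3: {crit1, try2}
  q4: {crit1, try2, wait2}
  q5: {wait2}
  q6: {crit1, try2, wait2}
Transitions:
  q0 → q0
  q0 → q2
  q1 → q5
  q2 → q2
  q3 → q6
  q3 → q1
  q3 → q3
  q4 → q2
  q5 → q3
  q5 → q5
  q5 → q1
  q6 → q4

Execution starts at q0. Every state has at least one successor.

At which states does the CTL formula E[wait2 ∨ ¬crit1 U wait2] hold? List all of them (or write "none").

States satisfying wait2 ∨ ¬crit1: {q0, q2, q4, q5, q6}.
States satisfying wait2: {q0, q2, q4, q5, q6}.
States satisfying E[wait2 ∨ ¬crit1 U wait2]: {q0, q2, q4, q5, q6}.

{q0, q2, q4, q5, q6}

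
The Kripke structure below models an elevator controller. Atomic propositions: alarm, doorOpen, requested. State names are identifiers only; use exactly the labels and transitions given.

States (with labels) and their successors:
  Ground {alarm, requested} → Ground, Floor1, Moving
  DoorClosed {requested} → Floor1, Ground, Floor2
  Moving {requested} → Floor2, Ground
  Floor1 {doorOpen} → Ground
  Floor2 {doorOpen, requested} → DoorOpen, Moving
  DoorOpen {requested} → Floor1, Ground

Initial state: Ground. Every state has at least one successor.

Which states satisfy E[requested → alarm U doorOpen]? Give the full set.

{Ground, Floor1, Floor2}

States satisfying requested → alarm: {Ground, Floor1}.
States satisfying doorOpen: {Floor1, Floor2}.
States satisfying E[requested → alarm U doorOpen]: {Ground, Floor1, Floor2}.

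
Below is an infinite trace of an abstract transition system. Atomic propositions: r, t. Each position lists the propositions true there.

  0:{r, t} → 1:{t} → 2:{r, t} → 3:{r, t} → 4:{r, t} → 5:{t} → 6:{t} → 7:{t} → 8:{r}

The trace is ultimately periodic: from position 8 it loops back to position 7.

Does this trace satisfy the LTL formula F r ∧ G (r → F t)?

r holds at position 0, which is reachable from 0, so F r holds.
r → F t holds at every position 0..8, and those are all positions ever visited, so G (r → F t) holds.
Positions where r holds: 0, 2, 3, 4, 8.
Check F t at each: 0→ok, 2→ok, 3→ok, 4→ok, 8→ok.
At position 0: F r is true; G (r → F t) is true; so F r ∧ G (r → F t) is true.

Holds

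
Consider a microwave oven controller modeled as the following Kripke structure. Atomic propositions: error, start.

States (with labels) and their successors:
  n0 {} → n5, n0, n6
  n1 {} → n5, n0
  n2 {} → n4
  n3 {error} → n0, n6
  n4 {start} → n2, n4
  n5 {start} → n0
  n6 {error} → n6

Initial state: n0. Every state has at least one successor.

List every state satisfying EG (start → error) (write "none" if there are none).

{n0, n1, n3, n6}

States satisfying start → error: {n0, n1, n2, n3, n6}.
States satisfying EG (start → error): {n0, n1, n3, n6}.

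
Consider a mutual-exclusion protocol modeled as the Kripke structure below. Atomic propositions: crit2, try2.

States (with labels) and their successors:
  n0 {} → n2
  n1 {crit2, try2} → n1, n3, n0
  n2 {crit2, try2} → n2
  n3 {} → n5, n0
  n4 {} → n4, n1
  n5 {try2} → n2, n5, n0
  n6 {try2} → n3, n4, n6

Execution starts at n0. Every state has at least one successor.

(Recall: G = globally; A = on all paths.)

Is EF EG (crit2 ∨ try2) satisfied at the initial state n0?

Yes

States satisfying EG (crit2 ∨ try2): {n1, n2, n5, n6}.
States satisfying EF EG (crit2 ∨ try2): {n0, n1, n2, n3, n4, n5, n6}.
Some path from n0 reaches a state where EG (crit2 ∨ try2) holds.
n0 ∈ Sat(EF EG (crit2 ∨ try2)).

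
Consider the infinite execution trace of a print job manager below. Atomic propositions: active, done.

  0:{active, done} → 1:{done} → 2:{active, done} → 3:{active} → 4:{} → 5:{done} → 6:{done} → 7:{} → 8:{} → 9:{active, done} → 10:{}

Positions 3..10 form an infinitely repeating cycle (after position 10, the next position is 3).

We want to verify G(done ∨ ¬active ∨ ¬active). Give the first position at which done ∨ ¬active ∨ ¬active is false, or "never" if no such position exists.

3

Check done ∨ ¬active ∨ ¬active at each position in order: 0 ✓, 1 ✓, 2 ✓.
At position 3 the labels are {active}, so done ∨ ¬active ∨ ¬active is false there. This is the first violation.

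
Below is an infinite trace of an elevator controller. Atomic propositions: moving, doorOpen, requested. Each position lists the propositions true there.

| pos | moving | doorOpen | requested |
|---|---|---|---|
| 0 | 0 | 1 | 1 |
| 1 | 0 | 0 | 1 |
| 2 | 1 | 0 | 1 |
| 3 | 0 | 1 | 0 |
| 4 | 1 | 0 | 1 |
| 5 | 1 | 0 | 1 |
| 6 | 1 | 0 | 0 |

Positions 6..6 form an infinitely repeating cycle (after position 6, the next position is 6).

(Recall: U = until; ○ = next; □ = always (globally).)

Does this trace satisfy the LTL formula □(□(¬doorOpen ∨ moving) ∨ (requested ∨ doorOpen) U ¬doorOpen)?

Holds

□(¬doorOpen ∨ moving) ∨ (requested ∨ doorOpen) U ¬doorOpen holds at every position 0..6, and those are all positions ever visited, so □(□(¬doorOpen ∨ moving) ∨ (requested ∨ doorOpen) U ¬doorOpen) holds.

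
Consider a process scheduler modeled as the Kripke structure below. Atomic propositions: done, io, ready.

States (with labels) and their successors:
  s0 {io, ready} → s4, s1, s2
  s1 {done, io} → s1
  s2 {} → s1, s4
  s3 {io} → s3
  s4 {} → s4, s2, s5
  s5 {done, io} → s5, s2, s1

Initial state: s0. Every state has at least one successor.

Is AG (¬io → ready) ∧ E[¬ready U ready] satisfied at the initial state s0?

Violated

States satisfying ¬io → ready: {s0, s1, s3, s5}.
States satisfying AG (¬io → ready): {s1, s3}.
States satisfying ¬ready: {s1, s2, s3, s4, s5}.
States satisfying ready: {s0}.
States satisfying E[¬ready U ready]: {s0}.
States satisfying AG (¬io → ready) ∧ E[¬ready U ready]: ∅.
s0 ∉ Sat(AG (¬io → ready) ∧ E[¬ready U ready]).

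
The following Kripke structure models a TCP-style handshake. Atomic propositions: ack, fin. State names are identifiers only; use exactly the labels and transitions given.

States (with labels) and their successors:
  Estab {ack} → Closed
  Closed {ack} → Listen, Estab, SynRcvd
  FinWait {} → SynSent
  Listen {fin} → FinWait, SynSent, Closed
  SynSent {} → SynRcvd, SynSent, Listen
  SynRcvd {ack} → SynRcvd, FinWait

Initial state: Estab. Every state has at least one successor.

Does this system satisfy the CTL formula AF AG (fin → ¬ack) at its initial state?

Yes

States satisfying AG (fin → ¬ack): {Estab, Closed, FinWait, Listen, SynSent, SynRcvd}.
States satisfying AF AG (fin → ¬ack): {Estab, Closed, FinWait, Listen, SynSent, SynRcvd}.
Estab ∈ Sat(AF AG (fin → ¬ack)).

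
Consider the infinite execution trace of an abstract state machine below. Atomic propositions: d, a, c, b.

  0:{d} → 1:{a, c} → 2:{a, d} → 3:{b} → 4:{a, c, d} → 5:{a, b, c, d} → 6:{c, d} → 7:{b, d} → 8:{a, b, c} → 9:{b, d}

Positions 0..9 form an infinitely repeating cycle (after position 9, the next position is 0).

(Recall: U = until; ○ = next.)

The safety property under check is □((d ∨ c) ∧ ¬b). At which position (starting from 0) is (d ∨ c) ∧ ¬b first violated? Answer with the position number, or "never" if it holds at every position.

3

Check (d ∨ c) ∧ ¬b at each position in order: 0 ✓, 1 ✓, 2 ✓.
At position 3 the labels are {b}, so (d ∨ c) ∧ ¬b is false there. This is the first violation.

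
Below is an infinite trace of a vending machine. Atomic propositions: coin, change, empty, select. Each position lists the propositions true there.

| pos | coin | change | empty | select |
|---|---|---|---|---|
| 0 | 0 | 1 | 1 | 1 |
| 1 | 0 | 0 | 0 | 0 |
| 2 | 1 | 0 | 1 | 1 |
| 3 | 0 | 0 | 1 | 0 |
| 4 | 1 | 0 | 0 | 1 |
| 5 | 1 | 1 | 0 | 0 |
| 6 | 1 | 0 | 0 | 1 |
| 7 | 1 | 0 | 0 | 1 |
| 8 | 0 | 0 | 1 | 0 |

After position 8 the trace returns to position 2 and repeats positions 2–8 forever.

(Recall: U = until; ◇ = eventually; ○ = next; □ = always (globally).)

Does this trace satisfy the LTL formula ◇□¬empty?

Does not hold

□¬empty is false at every position 0..8, so it never becomes true and ◇□¬empty fails.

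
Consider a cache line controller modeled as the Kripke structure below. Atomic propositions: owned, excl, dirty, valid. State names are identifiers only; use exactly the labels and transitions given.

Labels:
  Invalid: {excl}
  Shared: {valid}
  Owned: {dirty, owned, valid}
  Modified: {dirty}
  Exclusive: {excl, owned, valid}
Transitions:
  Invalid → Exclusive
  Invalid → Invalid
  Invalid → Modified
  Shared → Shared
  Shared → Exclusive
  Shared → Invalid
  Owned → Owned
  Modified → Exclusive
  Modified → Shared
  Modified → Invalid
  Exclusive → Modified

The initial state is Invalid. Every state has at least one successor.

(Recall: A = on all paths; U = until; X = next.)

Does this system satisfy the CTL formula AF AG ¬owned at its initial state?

States satisfying AG ¬owned: ∅.
States satisfying AF AG ¬owned: ∅.
There is a path from Invalid along which AG ¬owned never holds.
Invalid ∉ Sat(AF AG ¬owned).

Violated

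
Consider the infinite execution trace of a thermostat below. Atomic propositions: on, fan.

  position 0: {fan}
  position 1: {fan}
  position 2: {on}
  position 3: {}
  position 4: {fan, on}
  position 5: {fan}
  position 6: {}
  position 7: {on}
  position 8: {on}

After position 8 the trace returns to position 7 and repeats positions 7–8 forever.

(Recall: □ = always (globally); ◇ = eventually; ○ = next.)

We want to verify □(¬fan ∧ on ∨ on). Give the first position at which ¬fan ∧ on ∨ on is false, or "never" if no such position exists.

At position 0 the labels are {fan}, so ¬fan ∧ on ∨ on is false there. This is the first violation.

0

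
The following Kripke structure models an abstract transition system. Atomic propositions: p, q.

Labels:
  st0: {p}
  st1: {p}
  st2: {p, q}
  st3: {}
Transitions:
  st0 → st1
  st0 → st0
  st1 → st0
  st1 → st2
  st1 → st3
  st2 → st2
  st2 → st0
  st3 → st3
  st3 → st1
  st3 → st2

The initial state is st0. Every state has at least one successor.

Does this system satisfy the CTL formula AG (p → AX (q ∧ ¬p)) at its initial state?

States satisfying p → AX (q ∧ ¬p): {st3}.
States satisfying AG (p → AX (q ∧ ¬p)): ∅.
st0 is reachable from st0 and violates p → AX (q ∧ ¬p), so AG fails at st0.
st0 ∉ Sat(AG (p → AX (q ∧ ¬p))).

Does not hold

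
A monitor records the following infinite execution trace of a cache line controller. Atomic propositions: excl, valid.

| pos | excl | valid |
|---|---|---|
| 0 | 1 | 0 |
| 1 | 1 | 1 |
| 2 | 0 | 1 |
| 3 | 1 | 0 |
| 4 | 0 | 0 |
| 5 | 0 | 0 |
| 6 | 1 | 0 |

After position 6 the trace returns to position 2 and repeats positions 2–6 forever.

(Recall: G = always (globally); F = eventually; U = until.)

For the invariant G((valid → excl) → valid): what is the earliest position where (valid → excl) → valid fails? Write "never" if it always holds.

At position 0 the labels are {excl}, so (valid → excl) → valid is false there. This is the first violation.

0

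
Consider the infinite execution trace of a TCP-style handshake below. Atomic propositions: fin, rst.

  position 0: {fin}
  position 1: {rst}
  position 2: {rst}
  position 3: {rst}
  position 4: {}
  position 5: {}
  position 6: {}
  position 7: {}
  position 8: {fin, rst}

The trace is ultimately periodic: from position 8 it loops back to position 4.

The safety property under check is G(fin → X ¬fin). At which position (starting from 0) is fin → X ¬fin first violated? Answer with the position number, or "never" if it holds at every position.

never

fin → X ¬fin holds at every position 0..8, and those are all the positions the trace ever visits, so the invariant G(fin → X ¬fin) is never violated.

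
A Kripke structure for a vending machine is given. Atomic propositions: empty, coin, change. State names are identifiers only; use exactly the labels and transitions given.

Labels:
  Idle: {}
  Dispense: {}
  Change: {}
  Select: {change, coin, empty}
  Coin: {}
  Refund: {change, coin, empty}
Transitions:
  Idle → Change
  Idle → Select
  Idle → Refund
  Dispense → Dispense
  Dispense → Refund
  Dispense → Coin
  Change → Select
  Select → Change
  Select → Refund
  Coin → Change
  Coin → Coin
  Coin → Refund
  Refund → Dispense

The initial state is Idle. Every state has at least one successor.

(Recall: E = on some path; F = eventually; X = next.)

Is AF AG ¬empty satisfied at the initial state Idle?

Does not hold

States satisfying AG ¬empty: ∅.
States satisfying AF AG ¬empty: ∅.
There is a path from Idle along which AG ¬empty never holds.
Idle ∉ Sat(AF AG ¬empty).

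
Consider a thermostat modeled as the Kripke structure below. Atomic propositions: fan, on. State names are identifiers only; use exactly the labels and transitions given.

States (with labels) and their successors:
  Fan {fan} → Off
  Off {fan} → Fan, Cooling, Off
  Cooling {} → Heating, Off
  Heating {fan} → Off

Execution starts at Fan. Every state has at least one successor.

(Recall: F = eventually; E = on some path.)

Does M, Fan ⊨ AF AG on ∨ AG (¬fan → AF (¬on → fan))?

Yes

States satisfying AG on: ∅.
States satisfying AF AG on: ∅.
States satisfying ¬fan → AF (¬on → fan): {Fan, Off, Cooling, Heating}.
States satisfying AG (¬fan → AF (¬on → fan)): {Fan, Off, Cooling, Heating}.
States satisfying AF AG on ∨ AG (¬fan → AF (¬on → fan)): {Fan, Off, Cooling, Heating}.
Fan ∈ Sat(AF AG on ∨ AG (¬fan → AF (¬on → fan))).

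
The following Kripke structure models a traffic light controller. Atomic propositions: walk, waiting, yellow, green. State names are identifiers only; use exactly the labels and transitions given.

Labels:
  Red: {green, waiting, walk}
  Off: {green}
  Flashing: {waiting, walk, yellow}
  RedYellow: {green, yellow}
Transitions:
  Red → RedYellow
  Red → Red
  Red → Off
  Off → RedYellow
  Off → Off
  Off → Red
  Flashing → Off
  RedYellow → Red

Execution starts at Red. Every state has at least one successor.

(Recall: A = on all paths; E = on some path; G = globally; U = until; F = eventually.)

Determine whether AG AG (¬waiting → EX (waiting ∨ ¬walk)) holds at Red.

Holds

States satisfying AG (¬waiting → EX (waiting ∨ ¬walk)): {Red, Off, Flashing, RedYellow}.
States satisfying AG AG (¬waiting → EX (waiting ∨ ¬walk)): {Red, Off, Flashing, RedYellow}.
Every state reachable from Red satisfies AG (¬waiting → EX (waiting ∨ ¬walk)).
Red ∈ Sat(AG AG (¬waiting → EX (waiting ∨ ¬walk))).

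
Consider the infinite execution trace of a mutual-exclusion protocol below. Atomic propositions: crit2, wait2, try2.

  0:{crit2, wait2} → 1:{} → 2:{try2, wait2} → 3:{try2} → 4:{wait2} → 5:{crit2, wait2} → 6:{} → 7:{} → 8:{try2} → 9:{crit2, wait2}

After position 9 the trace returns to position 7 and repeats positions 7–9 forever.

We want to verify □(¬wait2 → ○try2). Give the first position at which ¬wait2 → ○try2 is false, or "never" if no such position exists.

3

Check ¬wait2 → ○try2 at each position in order: 0 ✓, 1 ✓, 2 ✓.
At position 3 the labels are {try2} and the next position 4 has {wait2}, so ¬wait2 → ○try2 is false there. This is the first violation.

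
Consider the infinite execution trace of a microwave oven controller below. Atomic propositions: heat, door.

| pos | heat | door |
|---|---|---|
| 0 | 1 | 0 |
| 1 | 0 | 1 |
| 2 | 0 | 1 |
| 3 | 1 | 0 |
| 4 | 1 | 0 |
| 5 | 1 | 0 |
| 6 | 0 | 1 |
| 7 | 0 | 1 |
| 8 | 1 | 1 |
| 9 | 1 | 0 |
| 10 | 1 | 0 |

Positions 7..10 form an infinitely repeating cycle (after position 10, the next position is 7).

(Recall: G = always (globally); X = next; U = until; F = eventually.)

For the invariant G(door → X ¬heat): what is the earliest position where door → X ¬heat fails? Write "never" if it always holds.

Check door → X ¬heat at each position in order: 0 ✓, 1 ✓.
At position 2 the labels are {door} and the next position 3 has {heat}, so door → X ¬heat is false there. This is the first violation.

2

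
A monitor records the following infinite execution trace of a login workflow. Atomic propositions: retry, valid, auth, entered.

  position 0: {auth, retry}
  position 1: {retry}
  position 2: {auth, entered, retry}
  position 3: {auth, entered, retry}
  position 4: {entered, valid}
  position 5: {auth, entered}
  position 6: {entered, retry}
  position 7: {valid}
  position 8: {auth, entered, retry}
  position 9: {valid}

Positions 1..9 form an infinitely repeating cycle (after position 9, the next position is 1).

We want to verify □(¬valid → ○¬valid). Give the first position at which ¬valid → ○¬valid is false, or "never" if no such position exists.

3

Check ¬valid → ○¬valid at each position in order: 0 ✓, 1 ✓, 2 ✓.
At position 3 the labels are {auth, entered, retry} and the next position 4 has {entered, valid}, so ¬valid → ○¬valid is false there. This is the first violation.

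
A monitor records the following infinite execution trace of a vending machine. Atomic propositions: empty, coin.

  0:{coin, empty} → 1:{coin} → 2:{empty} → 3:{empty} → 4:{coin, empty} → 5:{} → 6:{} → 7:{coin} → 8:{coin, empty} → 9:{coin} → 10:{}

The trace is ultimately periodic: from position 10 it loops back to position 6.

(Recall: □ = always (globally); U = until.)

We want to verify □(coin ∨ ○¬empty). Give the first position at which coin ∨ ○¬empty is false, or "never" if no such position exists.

2

Check coin ∨ ○¬empty at each position in order: 0 ✓, 1 ✓.
At position 2 the labels are {empty} and the next position 3 has {empty}, so coin ∨ ○¬empty is false there. This is the first violation.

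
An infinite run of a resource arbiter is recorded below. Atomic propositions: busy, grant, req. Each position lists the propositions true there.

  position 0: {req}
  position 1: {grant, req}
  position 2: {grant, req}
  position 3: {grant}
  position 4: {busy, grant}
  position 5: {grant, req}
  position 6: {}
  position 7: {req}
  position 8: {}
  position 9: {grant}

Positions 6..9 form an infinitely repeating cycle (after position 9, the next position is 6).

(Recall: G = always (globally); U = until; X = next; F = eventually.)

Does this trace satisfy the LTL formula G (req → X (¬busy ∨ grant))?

Yes

req → X (¬busy ∨ grant) holds at every position 0..9, and those are all positions ever visited, so G (req → X (¬busy ∨ grant)) holds.
Positions where req holds: 0, 1, 2, 5, 7.
Check X (¬busy ∨ grant) at each: 0→ok, 1→ok, 2→ok, 5→ok, 7→ok.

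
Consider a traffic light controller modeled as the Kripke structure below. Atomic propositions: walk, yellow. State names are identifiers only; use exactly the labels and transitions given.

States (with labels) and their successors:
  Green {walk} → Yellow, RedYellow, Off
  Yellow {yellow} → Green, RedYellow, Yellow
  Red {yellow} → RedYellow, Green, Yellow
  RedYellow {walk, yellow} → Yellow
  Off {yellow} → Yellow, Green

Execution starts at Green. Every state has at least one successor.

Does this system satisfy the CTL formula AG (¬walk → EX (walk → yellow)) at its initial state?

States satisfying ¬walk → EX (walk → yellow): {Green, Yellow, Red, RedYellow, Off}.
States satisfying AG (¬walk → EX (walk → yellow)): {Green, Yellow, Red, RedYellow, Off}.
Every state reachable from Green satisfies ¬walk → EX (walk → yellow).
Green ∈ Sat(AG (¬walk → EX (walk → yellow))).

Yes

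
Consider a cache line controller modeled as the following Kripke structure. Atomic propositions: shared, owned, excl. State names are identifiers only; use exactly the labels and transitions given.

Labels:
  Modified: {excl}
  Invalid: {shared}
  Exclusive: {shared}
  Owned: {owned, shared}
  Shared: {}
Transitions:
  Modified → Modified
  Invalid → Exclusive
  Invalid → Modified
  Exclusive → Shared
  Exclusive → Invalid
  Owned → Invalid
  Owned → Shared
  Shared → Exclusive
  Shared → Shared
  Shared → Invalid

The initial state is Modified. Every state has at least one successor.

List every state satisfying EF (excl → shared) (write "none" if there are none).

{Invalid, Exclusive, Owned, Shared}

States satisfying excl → shared: {Invalid, Exclusive, Owned, Shared}.
States satisfying EF (excl → shared): {Invalid, Exclusive, Owned, Shared}.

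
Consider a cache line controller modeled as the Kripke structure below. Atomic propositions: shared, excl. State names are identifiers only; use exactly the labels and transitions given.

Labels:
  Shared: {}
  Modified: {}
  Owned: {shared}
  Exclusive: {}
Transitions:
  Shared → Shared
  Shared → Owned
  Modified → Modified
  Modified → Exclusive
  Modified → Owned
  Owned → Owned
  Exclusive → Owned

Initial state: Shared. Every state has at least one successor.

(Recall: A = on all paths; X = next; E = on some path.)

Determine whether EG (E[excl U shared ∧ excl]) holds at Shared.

States satisfying E[excl U shared ∧ excl]: ∅.
States satisfying EG (E[excl U shared ∧ excl]): ∅.
No suitable path/successor from Shared witnesses the formula.
Shared ∉ Sat(EG (E[excl U shared ∧ excl])).

Violated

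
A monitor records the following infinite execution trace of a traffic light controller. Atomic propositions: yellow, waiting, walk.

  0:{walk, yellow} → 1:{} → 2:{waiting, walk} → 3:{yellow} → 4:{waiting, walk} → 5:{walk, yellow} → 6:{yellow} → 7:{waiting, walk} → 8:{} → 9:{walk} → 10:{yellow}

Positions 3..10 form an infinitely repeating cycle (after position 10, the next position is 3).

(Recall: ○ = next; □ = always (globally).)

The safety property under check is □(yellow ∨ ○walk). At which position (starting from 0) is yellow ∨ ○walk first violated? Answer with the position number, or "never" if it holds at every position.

2

Check yellow ∨ ○walk at each position in order: 0 ✓, 1 ✓.
At position 2 the labels are {waiting, walk} and the next position 3 has {yellow}, so yellow ∨ ○walk is false there. This is the first violation.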